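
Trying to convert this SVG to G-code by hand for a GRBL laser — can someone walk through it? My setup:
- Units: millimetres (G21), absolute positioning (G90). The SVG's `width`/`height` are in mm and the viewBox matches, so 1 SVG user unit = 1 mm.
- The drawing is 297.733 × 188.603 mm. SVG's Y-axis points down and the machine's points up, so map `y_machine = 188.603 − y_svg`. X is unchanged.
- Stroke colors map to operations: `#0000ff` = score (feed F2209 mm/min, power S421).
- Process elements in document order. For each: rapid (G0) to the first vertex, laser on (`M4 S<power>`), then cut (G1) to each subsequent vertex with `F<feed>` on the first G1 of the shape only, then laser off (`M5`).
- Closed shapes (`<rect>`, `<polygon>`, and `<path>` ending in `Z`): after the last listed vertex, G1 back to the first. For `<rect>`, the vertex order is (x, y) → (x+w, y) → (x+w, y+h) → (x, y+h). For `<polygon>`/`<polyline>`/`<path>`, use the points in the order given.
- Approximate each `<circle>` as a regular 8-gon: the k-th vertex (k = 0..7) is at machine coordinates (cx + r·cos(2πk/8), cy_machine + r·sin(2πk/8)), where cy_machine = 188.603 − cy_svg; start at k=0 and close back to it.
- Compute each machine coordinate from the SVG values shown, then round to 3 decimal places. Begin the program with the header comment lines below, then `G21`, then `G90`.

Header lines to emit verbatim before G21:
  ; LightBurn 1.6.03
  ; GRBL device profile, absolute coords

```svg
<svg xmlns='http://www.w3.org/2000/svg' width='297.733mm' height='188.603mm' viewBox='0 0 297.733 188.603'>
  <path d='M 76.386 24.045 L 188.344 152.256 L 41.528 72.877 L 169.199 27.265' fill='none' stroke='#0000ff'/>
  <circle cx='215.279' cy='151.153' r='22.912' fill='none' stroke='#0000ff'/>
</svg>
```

Since the viewBox matches the mm dimensions, user units are millimetres directly. The only transform is the Y-flip y_m = 188.603 − y_svg.

Shape 1 is a open polyline drawn with `<path>`. Its stroke #0000ff means score at S421, F2209. After flipping Y the toolpath is (76.386,164.558) → (188.344,36.347) → (41.528,115.726) → (169.199,161.338).

Shape 2 is a circle drawn with `<circle>`. Its stroke #0000ff means score at S421, F2209. After flipping Y the toolpath is (238.191,37.450) → (231.480,53.651) → (215.279,60.362) → (199.078,53.651) → (192.367,37.450) → (199.078,21.249) → (215.279,14.538) → (231.480,21.249) → (238.191,37.450), returning to the start.

; LightBurn 1.6.03
; GRBL device profile, absolute coords
G21
G90
G0 X76.386 Y164.558
M4 S421
G1 X188.344 Y36.347 F2209
G1 X41.528 Y115.726
G1 X169.199 Y161.338
M5
G0 X238.191 Y37.450
M4 S421
G1 X231.480 Y53.651 F2209
G1 X215.279 Y60.362
G1 X199.078 Y53.651
G1 X192.367 Y37.450
G1 X199.078 Y21.249
G1 X215.279 Y14.538
G1 X231.480 Y21.249
G1 X238.191 Y37.450
M5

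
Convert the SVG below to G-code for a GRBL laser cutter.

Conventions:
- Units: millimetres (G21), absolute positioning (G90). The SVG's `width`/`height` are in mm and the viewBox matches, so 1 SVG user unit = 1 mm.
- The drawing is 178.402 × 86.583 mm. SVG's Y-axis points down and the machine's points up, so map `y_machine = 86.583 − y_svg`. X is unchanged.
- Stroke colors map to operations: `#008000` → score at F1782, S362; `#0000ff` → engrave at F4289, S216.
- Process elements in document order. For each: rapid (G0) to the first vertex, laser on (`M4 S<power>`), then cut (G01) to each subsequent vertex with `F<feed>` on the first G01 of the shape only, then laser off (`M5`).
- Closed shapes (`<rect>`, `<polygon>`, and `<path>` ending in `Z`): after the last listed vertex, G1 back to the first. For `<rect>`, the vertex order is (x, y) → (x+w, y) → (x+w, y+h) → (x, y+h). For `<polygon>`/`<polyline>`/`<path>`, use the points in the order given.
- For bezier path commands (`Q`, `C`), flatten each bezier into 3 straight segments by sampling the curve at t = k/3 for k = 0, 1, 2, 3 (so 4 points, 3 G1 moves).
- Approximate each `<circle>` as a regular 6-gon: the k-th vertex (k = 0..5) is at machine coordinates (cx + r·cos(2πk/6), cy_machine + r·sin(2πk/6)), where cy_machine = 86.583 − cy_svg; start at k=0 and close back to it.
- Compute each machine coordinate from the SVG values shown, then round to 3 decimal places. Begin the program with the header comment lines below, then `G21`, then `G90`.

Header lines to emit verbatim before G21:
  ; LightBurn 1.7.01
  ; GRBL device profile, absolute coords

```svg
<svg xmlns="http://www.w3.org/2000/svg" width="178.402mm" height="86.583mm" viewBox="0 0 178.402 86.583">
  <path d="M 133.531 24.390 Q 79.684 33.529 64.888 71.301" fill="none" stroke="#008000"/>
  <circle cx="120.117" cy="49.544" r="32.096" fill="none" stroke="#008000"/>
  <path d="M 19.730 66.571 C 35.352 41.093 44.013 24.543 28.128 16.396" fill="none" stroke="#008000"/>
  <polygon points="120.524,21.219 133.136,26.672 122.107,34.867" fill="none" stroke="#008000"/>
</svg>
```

viewBox `0 0 178.402 86.583` with mm width/height → 1 unit = 1 mm. Flip: y_m = 86.583 − y_svg.

**Shape 1** — `<path>` quadratic bezier, stroke `#008000` → score (S362, F1782). Control points (SVG): P0=(133.531,24.390), P1=(79.684,33.529), P2=(64.888,71.301); sampled at t=k/3. Machine vertices: (133.531,62.193) → (101.972,52.919) → (79.091,37.282) → (64.888,15.282). Open path.

**Shape 2** — `<circle>` circle, stroke `#008000` → score (S362, F1782). Machine vertices: (152.213,37.039) → (136.165,64.835) → (104.069,64.835) → (88.021,37.039) → (104.069,9.243) → (136.165,9.243) → (152.213,37.039). Closed: final G1 returns to the first vertex.

**Shape 3** — `<path>` cubic bezier, stroke `#008000` → score (S362, F1782). Control points (SVG): P0=(19.730,66.571), P1=(35.352,41.093), P2=(44.013,24.543), P3=(28.128,16.396); sampled at t=k/3. Machine vertices: (19.730,20.012) → (32.380,42.533) → (36.482,59.220) → (28.128,70.187). Open path.

**Shape 4** — `<polygon>` regular polygon, stroke `#008000` → score (S362, F1782). Machine vertices: (120.524,65.364) → (133.136,59.911) → (122.107,51.716) → (120.524,65.364). Closed: final G1 returns to the first vertex.

; LightBurn 1.7.01
; GRBL device profile, absolute coords
G21
G90
G0 X133.531 Y62.193
M4 S362
G01 X101.972 Y52.919 F1782
G01 X79.091 Y37.282
G01 X64.888 Y15.282
M5
G0 X152.213 Y37.039
M4 S362
G01 X136.165 Y64.835 F1782
G01 X104.069 Y64.835
G01 X88.021 Y37.039
G01 X104.069 Y9.243
G01 X136.165 Y9.243
G01 X152.213 Y37.039
M5
G0 X19.730 Y20.012
M4 S362
G01 X32.380 Y42.533 F1782
G01 X36.482 Y59.220
G01 X28.128 Y70.187
M5
G0 X120.524 Y65.364
M4 S362
G01 X133.136 Y59.911 F1782
G01 X122.107 Y51.716
G01 X120.524 Y65.364
M5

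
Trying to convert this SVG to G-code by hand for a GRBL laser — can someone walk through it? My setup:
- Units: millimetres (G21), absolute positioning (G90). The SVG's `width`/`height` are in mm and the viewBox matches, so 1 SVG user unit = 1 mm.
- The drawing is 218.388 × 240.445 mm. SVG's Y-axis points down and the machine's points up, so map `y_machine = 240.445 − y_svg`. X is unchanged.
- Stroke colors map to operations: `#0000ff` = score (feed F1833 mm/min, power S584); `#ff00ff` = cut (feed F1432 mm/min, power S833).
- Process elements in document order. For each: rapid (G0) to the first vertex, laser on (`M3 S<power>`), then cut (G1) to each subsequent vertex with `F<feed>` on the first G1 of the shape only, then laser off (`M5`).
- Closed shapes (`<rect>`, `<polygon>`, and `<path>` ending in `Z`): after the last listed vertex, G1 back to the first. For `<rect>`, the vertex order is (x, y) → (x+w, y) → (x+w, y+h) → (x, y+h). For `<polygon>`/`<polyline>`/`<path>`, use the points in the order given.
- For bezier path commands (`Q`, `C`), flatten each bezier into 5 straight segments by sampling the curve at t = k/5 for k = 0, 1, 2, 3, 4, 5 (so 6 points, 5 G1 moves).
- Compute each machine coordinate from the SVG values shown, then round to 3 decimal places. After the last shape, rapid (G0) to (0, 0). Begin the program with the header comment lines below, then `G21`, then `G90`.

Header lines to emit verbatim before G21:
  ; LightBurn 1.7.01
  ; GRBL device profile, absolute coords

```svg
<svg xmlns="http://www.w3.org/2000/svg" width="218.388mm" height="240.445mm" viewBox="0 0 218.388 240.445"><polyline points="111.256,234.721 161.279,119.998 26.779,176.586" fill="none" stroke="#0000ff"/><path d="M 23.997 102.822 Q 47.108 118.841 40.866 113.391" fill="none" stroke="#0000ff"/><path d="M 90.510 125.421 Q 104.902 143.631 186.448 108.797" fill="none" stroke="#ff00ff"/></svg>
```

; LightBurn 1.7.01
; GRBL device profile, absolute coords
G21
G90
G0 X111.256 Y5.724
M3 S584
G1 X161.279 Y120.447 F1833
G1 X26.779 Y63.859
M5
G0 X23.997 Y137.623
M3 S584
G1 X32.067 Y132.074 F1833
G1 X37.789 Y128.243
G1 X41.163 Y126.129
G1 X42.189 Y125.733
G1 X40.866 Y127.054
M5
G0 X90.510 Y115.024
M3 S833
G1 X98.953 Y109.862 F1432
G1 X112.768 Y108.943
G1 X131.956 Y112.268
G1 X156.516 Y119.836
G1 X186.448 Y131.648
M5
G0 X0.000 Y0.000

1 u = 1 mm; y_m = 240.445 − y.

[1] `<polyline>` open polyline, #0000ff→score S584 F1833: (111.256,5.724) → (161.279,120.447) → (26.779,63.859)

[2] `<path>` quadratic bezier, #0000ff→score S584 F1833: (23.997,137.623) → (32.067,132.074) → (37.789,128.243) → (41.163,126.129) → (42.189,125.733) → (40.866,127.054)

[3] `<path>` quadratic bezier, #ff00ff→cut S833 F1432: (90.510,115.024) → (98.953,109.862) → (112.768,108.943) → (131.956,112.268) → (156.516,119.836) → (186.448,131.648)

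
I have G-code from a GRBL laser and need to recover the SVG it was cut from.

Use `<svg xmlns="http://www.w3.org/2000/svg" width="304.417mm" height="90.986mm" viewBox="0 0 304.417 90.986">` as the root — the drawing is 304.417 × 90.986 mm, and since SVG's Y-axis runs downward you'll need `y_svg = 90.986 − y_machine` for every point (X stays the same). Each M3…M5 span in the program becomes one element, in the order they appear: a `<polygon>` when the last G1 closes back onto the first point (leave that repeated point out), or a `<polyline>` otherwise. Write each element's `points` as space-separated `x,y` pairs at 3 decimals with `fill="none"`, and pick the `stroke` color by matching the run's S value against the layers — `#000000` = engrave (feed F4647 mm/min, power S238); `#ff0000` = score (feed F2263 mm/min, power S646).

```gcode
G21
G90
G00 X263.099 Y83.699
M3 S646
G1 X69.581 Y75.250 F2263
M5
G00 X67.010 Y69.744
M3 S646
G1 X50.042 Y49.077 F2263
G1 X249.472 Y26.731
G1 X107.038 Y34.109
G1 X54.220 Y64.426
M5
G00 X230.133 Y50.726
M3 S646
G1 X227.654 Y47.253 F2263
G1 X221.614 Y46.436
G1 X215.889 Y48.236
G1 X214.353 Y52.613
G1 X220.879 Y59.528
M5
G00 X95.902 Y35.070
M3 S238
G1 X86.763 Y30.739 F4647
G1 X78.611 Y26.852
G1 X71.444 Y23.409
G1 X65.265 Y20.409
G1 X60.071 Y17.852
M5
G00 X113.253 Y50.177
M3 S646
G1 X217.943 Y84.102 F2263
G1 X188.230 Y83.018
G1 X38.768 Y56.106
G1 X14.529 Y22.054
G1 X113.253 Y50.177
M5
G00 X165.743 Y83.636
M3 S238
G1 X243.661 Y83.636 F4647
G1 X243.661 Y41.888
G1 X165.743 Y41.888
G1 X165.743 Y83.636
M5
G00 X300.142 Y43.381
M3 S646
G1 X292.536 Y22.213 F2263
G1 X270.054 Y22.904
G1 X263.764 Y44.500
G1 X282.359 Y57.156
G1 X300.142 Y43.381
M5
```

<svg xmlns="http://www.w3.org/2000/svg" width="304.417mm" height="90.986mm" viewBox="0 0 304.417 90.986">
  <polyline points="263.099,7.287 69.581,15.736" fill="none" stroke="#ff0000"/>
  <polyline points="67.010,21.242 50.042,41.909 249.472,64.255 107.038,56.877 54.220,26.560" fill="none" stroke="#ff0000"/>
  <polyline points="230.133,40.260 227.654,43.733 221.614,44.550 215.889,42.750 214.353,38.373 220.879,31.458" fill="none" stroke="#ff0000"/>
  <polyline points="95.902,55.916 86.763,60.247 78.611,64.134 71.444,67.577 65.265,70.577 60.071,73.134" fill="none" stroke="#000000"/>
  <polygon points="113.253,40.809 217.943,6.884 188.230,7.968 38.768,34.880 14.529,68.932" fill="none" stroke="#ff0000"/>
  <polygon points="165.743,7.350 243.661,7.350 243.661,49.098 165.743,49.098" fill="none" stroke="#000000"/>
  <polygon points="300.142,47.605 292.536,68.773 270.054,68.082 263.764,46.486 282.359,33.830" fill="none" stroke="#ff0000"/>
</svg>

y_svg = 90.986 − y_m.

[1] S646→`#ff0000` (score); open run; points: 263.099,7.287 69.581,15.736

[2] S646→`#ff0000` (score); open run; points: 67.010,21.242 50.042,41.909 249.472,64.255 107.038,56.877 54.220,26.560

[3] S646→`#ff0000` (score); open run; points: 230.133,40.260 227.654,43.733 221.614,44.550 215.889,42.750 214.353,38.373 220.879,31.458

[4] S238→`#000000` (engrave); open run; points: 95.902,55.916 86.763,60.247 78.611,64.134 71.444,67.577 65.265,70.577 60.071,73.134

[5] S646→`#ff0000` (score); closed run; points: 113.253,40.809 217.943,6.884 188.230,7.968 38.768,34.880 14.529,68.932

[6] S238→`#000000` (engrave); closed run; points: 165.743,7.350 243.661,7.350 243.661,49.098 165.743,49.098

[7] S646→`#ff0000` (score); closed run; points: 300.142,47.605 292.536,68.773 270.054,68.082 263.764,46.486 282.359,33.830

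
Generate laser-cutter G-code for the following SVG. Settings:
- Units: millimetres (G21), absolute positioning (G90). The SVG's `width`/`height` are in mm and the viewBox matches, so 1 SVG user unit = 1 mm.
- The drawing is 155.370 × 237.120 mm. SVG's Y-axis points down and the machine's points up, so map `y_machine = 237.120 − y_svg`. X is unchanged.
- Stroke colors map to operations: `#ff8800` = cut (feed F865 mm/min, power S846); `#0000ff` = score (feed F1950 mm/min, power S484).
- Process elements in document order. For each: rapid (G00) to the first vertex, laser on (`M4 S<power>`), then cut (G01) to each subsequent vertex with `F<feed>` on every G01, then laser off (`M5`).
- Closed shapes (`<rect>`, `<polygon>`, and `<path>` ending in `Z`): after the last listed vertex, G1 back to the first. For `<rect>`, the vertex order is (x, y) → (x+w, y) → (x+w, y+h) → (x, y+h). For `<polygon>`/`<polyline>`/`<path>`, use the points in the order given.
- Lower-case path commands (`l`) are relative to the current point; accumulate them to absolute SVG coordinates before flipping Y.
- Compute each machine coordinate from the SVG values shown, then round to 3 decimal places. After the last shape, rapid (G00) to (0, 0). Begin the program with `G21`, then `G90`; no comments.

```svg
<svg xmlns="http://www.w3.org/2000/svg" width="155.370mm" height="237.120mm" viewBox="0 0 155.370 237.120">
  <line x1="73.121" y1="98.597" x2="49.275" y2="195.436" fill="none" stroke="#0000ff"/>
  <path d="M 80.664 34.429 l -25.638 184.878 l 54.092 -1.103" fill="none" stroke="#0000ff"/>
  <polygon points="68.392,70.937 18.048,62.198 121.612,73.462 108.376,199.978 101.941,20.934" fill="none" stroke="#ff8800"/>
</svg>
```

G21
G90
G00 X73.121 Y138.523
M4 S484
G01 X49.275 Y41.684 F1950
M5
G00 X80.664 Y202.691
M4 S484
G01 X55.026 Y17.813 F1950
G01 X109.118 Y18.916 F1950
M5
G00 X68.392 Y166.183
M4 S846
G01 X18.048 Y174.922 F865
G01 X121.612 Y163.658 F865
G01 X108.376 Y37.142 F865
G01 X101.941 Y216.186 F865
G01 X68.392 Y166.183 F865
M5
G00 X0.000 Y0.000

viewBox `0 0 155.370 237.120` with mm width/height → 1 unit = 1 mm. Flip: y_m = 237.120 − y_svg.

**Shape 1** — `<line>` line segment, stroke `#0000ff` → score (S484, F1950). Machine vertices: (73.121,138.523) → (49.275,41.684). Open path.

**Shape 2** — `<path>` open polyline, stroke `#0000ff` → score (S484, F1950). Machine vertices: (80.664,202.691) → (55.026,17.813) → (109.118,18.916). Open path.

**Shape 3** — `<polygon>` closed polygon, stroke `#ff8800` → cut (S846, F865). Machine vertices: (68.392,166.183) → (18.048,174.922) → (121.612,163.658) → (108.376,37.142) → (101.941,216.186) → (68.392,166.183). Closed: final G1 returns to the first vertex.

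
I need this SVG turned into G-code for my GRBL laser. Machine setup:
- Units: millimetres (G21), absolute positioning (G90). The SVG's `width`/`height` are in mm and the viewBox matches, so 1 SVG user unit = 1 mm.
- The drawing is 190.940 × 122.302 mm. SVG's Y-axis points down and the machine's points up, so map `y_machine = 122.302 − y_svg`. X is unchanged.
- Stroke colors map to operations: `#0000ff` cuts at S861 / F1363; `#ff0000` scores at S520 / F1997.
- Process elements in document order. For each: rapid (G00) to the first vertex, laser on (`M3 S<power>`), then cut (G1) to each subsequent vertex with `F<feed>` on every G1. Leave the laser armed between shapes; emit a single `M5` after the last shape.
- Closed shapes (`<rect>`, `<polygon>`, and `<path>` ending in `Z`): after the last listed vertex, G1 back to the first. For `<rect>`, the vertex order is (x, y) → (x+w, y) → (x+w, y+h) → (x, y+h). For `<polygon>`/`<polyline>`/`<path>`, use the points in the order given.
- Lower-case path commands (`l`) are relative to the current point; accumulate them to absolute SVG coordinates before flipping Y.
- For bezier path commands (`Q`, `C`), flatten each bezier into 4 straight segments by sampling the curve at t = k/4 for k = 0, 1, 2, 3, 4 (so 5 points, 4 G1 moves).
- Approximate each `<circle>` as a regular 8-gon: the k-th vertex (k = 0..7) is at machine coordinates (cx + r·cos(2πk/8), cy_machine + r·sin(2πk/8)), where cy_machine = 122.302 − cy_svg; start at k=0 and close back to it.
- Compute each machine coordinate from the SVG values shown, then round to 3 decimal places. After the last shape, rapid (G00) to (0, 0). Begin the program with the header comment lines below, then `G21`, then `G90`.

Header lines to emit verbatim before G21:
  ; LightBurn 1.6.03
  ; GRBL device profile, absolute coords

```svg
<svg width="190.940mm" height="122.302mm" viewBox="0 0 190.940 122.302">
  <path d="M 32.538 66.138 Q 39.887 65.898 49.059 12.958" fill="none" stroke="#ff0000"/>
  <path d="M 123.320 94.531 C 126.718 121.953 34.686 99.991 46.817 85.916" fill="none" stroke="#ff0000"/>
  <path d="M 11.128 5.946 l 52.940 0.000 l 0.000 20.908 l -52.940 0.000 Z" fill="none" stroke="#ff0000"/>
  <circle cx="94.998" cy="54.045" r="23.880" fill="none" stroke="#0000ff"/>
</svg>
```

Since the viewBox matches the mm dimensions, user units are millimetres directly. The only transform is the Y-flip y_m = 122.302 − y_svg.

Shape 1 is a quadratic bezier drawn with `<path>`. Its stroke #ff0000 means score at S520, F1997. After flipping Y the toolpath is (32.538,56.164) → (36.326,59.578) → (40.343,69.579) → (44.587,86.168) → (49.059,109.344).

Shape 2 is a cubic bezier drawn with `<path>`. Its stroke #ff0000 means score at S520, F1997. After flipping Y the toolpath is (123.320,27.771) → (111.094,15.569) → (81.794,16.517) → (54.131,25.246) → (46.817,36.386).

Shape 3 is a rectangle drawn with `<path>`. Its stroke #ff0000 means score at S520, F1997. After flipping Y the toolpath is (11.128,116.356) → (64.068,116.356) → (64.068,95.448) → (11.128,95.448) → (11.128,116.356), returning to the start.

Shape 4 is a circle drawn with `<circle>`. Its stroke #0000ff means cut at S861, F1363. After flipping Y the toolpath is (118.878,68.257) → (111.884,85.143) → (94.998,92.137) → (78.112,85.143) → (71.118,68.257) → (78.112,51.371) → (94.998,44.377) → (111.884,51.371) → (118.878,68.257), returning to the start.

; LightBurn 1.6.03
; GRBL device profile, absolute coords
G21
G90
G00 X32.538 Y56.164
M3 S520
G1 X36.326 Y59.578 F1997
G1 X40.343 Y69.579 F1997
G1 X44.587 Y86.168 F1997
G1 X49.059 Y109.344 F1997
G00 X123.320 Y27.771
M3 S520
G1 X111.094 Y15.569 F1997
G1 X81.794 Y16.517 F1997
G1 X54.131 Y25.246 F1997
G1 X46.817 Y36.386 F1997
G00 X11.128 Y116.356
M3 S520
G1 X64.068 Y116.356 F1997
G1 X64.068 Y95.448 F1997
G1 X11.128 Y95.448 F1997
G1 X11.128 Y116.356 F1997
G00 X118.878 Y68.257
M3 S861
G1 X111.884 Y85.143 F1363
G1 X94.998 Y92.137 F1363
G1 X78.112 Y85.143 F1363
G1 X71.118 Y68.257 F1363
G1 X78.112 Y51.371 F1363
G1 X94.998 Y44.377 F1363
G1 X111.884 Y51.371 F1363
G1 X118.878 Y68.257 F1363
M5
G00 X0.000 Y0.000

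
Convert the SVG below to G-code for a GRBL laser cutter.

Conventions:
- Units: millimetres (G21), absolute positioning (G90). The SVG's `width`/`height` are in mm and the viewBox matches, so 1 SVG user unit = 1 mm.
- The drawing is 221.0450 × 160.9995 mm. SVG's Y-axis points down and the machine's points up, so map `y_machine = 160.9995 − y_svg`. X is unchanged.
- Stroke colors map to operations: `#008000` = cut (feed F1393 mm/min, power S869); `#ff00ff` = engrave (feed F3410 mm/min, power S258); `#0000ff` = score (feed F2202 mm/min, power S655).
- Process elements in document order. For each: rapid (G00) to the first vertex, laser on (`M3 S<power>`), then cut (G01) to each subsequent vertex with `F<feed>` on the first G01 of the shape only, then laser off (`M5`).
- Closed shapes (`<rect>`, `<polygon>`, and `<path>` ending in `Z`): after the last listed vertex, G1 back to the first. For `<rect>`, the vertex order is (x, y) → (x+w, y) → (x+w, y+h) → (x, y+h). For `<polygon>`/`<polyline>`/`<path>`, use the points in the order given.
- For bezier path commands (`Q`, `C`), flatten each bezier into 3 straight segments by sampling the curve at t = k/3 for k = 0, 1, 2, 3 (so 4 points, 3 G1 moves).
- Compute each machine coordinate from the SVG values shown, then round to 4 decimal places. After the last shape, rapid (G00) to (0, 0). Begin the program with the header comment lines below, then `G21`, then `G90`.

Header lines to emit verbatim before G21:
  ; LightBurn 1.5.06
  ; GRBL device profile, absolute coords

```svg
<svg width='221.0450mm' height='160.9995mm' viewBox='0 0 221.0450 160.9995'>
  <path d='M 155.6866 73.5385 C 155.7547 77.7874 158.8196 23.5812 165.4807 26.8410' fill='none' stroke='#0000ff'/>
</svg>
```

; LightBurn 1.5.06
; GRBL device profile, absolute coords
G21
G90
G00 X155.6866 Y87.4610
M3 S655
G01 X156.7758 Y98.4038 F2202
G01 X159.9961 Y122.5563
G01 X165.4807 Y134.1585
M5
G00 X0.0000 Y0.0000

Since the viewBox matches the mm dimensions, user units are millimetres directly. The only transform is the Y-flip y_m = 160.9995 − y_svg.

Shape 1 is a cubic bezier drawn with `<path>`. Its stroke #0000ff means score at S655, F2202. After flipping Y the toolpath is (155.6866,87.4610) → (156.7758,98.4038) → (159.9961,122.5563) → (165.4807,134.1585).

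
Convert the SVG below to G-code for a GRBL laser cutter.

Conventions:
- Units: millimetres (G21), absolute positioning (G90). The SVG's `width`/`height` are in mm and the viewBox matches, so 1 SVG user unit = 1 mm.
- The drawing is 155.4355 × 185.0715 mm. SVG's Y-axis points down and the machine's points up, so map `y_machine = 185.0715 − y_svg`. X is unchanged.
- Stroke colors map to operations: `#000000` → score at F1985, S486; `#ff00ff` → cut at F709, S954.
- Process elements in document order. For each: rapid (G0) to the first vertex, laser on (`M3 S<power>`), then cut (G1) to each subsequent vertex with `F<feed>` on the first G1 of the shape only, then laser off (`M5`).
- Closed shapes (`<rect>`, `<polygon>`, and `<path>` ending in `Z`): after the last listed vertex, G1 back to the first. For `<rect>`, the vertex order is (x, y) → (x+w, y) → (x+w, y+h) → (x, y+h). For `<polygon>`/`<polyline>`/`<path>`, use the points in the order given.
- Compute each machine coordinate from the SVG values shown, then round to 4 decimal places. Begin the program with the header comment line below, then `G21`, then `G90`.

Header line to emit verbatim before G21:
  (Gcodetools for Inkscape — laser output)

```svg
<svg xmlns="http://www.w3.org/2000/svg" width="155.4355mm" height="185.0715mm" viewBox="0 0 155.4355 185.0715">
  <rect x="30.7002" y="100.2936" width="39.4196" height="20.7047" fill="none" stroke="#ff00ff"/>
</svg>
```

viewBox `0 0 155.4355 185.0715` with mm width/height → 1 unit = 1 mm. Flip: y_m = 185.0715 − y_svg.

**Shape 1** — `<rect>` rectangle, stroke `#ff00ff` → cut (S954, F709). Machine vertices: (30.7002,84.7779) → (70.1198,84.7779) → (70.1198,64.0732) → (30.7002,64.0732) → (30.7002,84.7779). Closed: final G1 returns to the first vertex.

(Gcodetools for Inkscape — laser output)
G21
G90
G0 X30.7002 Y84.7779
M3 S954
G1 X70.1198 Y84.7779 F709
G1 X70.1198 Y64.0732
G1 X30.7002 Y64.0732
G1 X30.7002 Y84.7779
M5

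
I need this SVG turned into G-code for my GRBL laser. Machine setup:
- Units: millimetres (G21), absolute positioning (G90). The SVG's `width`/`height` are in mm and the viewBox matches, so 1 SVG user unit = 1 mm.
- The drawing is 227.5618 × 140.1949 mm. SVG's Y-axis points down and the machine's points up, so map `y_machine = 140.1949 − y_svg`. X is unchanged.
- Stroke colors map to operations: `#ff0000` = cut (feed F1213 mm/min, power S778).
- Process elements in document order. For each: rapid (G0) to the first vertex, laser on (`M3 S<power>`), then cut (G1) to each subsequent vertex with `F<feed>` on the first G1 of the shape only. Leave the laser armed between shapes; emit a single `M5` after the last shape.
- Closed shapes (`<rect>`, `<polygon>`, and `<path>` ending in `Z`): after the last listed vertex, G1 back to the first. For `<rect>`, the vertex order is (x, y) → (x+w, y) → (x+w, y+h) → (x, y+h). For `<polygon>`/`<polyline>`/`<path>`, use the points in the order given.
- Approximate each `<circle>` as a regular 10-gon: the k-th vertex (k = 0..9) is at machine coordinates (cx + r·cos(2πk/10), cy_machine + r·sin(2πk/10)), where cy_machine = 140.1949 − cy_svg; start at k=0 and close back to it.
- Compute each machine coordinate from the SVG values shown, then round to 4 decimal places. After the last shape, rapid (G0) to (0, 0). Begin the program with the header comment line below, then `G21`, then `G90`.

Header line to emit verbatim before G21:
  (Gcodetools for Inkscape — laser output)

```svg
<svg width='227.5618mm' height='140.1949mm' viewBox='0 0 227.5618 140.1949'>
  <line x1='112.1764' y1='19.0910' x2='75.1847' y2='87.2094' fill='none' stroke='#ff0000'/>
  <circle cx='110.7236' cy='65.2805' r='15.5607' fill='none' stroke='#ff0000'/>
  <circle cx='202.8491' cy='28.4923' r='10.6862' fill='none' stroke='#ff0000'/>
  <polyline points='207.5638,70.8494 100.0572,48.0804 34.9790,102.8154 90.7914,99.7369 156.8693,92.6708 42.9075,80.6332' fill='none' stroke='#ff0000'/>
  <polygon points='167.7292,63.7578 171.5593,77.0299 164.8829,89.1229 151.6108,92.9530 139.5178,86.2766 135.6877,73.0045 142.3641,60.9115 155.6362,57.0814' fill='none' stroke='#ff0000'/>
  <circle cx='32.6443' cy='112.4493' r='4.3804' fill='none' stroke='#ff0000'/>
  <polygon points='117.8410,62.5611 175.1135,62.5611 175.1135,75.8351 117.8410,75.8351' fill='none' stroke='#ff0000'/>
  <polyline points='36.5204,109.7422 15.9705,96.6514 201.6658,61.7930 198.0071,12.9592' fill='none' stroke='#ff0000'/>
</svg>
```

Since the viewBox matches the mm dimensions, user units are millimetres directly. The only transform is the Y-flip y_m = 140.1949 − y_svg.

Shape 1 is a line segment drawn with `<line>`. Its stroke #ff0000 means cut at S778, F1213. After flipping Y the toolpath is (112.1764,121.1039) → (75.1847,52.9855).

Shape 2 is a circle drawn with `<circle>`. Its stroke #ff0000 means cut at S778, F1213. After flipping Y the toolpath is (126.2843,74.9144) → (123.3125,84.0607) → (115.5321,89.7135) → (105.9151,89.7135) → (98.1347,84.0607) → (95.1629,74.9144) → (98.1347,65.7681) → (105.9151,60.1153) → (115.5321,60.1153) → (123.3125,65.7681) → (126.2843,74.9144), returning to the start.

Shape 3 is a circle drawn with `<circle>`. Its stroke #ff0000 means cut at S778, F1213. After flipping Y the toolpath is (213.5353,111.7026) → (211.4944,117.9838) → (206.1513,121.8658) → (199.5469,121.8658) → (194.2038,117.9838) → (192.1629,111.7026) → (194.2038,105.4214) → (199.5469,101.5394) → (206.1513,101.5394) → (211.4944,105.4214) → (213.5353,111.7026), returning to the start.

Shape 4 is a open polyline drawn with `<polyline>`. Its stroke #ff0000 means cut at S778, F1213. After flipping Y the toolpath is (207.5638,69.3455) → (100.0572,92.1145) → (34.9790,37.3795) → (90.7914,40.4580) → (156.8693,47.5241) → (42.9075,59.5617).

Shape 5 is a regular polygon drawn with `<polygon>`. Its stroke #ff0000 means cut at S778, F1213. After flipping Y the toolpath is (167.7292,76.4371) → (171.5593,63.1650) → (164.8829,51.0720) → (151.6108,47.2419) → (139.5178,53.9183) → (135.6877,67.1904) → (142.3641,79.2834) → (155.6362,83.1135) → (167.7292,76.4371), returning to the start.

Shape 6 is a circle drawn with `<circle>`. Its stroke #ff0000 means cut at S778, F1213. After flipping Y the toolpath is (37.0247,27.7456) → (36.1881,30.3203) → (33.9979,31.9116) → (31.2907,31.9116) → (29.1005,30.3203) → (28.2639,27.7456) → (29.1005,25.1709) → (31.2907,23.5796) → (33.9979,23.5796) → (36.1881,25.1709) → (37.0247,27.7456), returning to the start.

Shape 7 is a rectangle drawn with `<polygon>`. Its stroke #ff0000 means cut at S778, F1213. After flipping Y the toolpath is (117.8410,77.6338) → (175.1135,77.6338) → (175.1135,64.3598) → (117.8410,64.3598) → (117.8410,77.6338), returning to the start.

Shape 8 is a open polyline drawn with `<polyline>`. Its stroke #ff0000 means cut at S778, F1213. After flipping Y the toolpath is (36.5204,30.4527) → (15.9705,43.5435) → (201.6658,78.4019) → (198.0071,127.2357).

(Gcodetools for Inkscape — laser output)
G21
G90
G0 X112.1764 Y121.1039
M3 S778
G1 X75.1847 Y52.9855 F1213
G0 X126.2843 Y74.9144
M3 S778
G1 X123.3125 Y84.0607 F1213
G1 X115.5321 Y89.7135
G1 X105.9151 Y89.7135
G1 X98.1347 Y84.0607
G1 X95.1629 Y74.9144
G1 X98.1347 Y65.7681
G1 X105.9151 Y60.1153
G1 X115.5321 Y60.1153
G1 X123.3125 Y65.7681
G1 X126.2843 Y74.9144
G0 X213.5353 Y111.7026
M3 S778
G1 X211.4944 Y117.9838 F1213
G1 X206.1513 Y121.8658
G1 X199.5469 Y121.8658
G1 X194.2038 Y117.9838
G1 X192.1629 Y111.7026
G1 X194.2038 Y105.4214
G1 X199.5469 Y101.5394
G1 X206.1513 Y101.5394
G1 X211.4944 Y105.4214
G1 X213.5353 Y111.7026
G0 X207.5638 Y69.3455
M3 S778
G1 X100.0572 Y92.1145 F1213
G1 X34.9790 Y37.3795
G1 X90.7914 Y40.4580
G1 X156.8693 Y47.5241
G1 X42.9075 Y59.5617
G0 X167.7292 Y76.4371
M3 S778
G1 X171.5593 Y63.1650 F1213
G1 X164.8829 Y51.0720
G1 X151.6108 Y47.2419
G1 X139.5178 Y53.9183
G1 X135.6877 Y67.1904
G1 X142.3641 Y79.2834
G1 X155.6362 Y83.1135
G1 X167.7292 Y76.4371
G0 X37.0247 Y27.7456
M3 S778
G1 X36.1881 Y30.3203 F1213
G1 X33.9979 Y31.9116
G1 X31.2907 Y31.9116
G1 X29.1005 Y30.3203
G1 X28.2639 Y27.7456
G1 X29.1005 Y25.1709
G1 X31.2907 Y23.5796
G1 X33.9979 Y23.5796
G1 X36.1881 Y25.1709
G1 X37.0247 Y27.7456
G0 X117.8410 Y77.6338
M3 S778
G1 X175.1135 Y77.6338 F1213
G1 X175.1135 Y64.3598
G1 X117.8410 Y64.3598
G1 X117.8410 Y77.6338
G0 X36.5204 Y30.4527
M3 S778
G1 X15.9705 Y43.5435 F1213
G1 X201.6658 Y78.4019
G1 X198.0071 Y127.2357
M5
G0 X0.0000 Y0.0000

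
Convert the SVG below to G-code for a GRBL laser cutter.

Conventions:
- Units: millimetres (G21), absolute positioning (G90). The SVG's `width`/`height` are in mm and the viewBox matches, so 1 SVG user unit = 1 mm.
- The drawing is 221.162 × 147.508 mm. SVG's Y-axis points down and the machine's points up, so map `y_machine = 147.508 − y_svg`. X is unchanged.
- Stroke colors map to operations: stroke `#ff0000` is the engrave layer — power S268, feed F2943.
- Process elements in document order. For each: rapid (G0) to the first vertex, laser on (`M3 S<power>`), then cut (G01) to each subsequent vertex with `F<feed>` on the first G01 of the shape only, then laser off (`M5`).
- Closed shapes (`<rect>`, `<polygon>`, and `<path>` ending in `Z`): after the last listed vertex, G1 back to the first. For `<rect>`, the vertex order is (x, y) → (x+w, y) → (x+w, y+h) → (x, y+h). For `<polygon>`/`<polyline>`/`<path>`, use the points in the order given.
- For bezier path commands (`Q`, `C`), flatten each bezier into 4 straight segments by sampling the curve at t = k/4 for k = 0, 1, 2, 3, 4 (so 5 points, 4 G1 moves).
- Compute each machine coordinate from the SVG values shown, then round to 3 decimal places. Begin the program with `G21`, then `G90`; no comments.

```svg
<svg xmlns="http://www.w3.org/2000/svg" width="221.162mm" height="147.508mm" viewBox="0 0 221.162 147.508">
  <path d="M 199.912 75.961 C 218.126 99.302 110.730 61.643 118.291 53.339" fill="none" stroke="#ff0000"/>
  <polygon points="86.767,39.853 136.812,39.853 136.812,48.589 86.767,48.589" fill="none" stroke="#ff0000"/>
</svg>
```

G21
G90
G0 X199.912 Y71.547
M3 S268
G01 X193.779 Y64.067 F2943
G01 X163.096 Y70.991
G01 X130.416 Y83.849
G01 X118.291 Y94.169
M5
G0 X86.767 Y107.655
M3 S268
G01 X136.812 Y107.655 F2943
G01 X136.812 Y98.919
G01 X86.767 Y98.919
G01 X86.767 Y107.655
M5

1 u = 1 mm; y_m = 147.508 − y.

[1] `<path>` cubic bezier, #ff0000→engrave S268 F2943: (199.912,71.547) → (193.779,64.067) → (163.096,70.991) → (130.416,83.849) → (118.291,94.169)

[2] `<polygon>` rectangle, #ff0000→engrave S268 F2943: (86.767,107.655) → (136.812,107.655) → (136.812,98.919) → (86.767,98.919) → (86.767,107.655) (closed)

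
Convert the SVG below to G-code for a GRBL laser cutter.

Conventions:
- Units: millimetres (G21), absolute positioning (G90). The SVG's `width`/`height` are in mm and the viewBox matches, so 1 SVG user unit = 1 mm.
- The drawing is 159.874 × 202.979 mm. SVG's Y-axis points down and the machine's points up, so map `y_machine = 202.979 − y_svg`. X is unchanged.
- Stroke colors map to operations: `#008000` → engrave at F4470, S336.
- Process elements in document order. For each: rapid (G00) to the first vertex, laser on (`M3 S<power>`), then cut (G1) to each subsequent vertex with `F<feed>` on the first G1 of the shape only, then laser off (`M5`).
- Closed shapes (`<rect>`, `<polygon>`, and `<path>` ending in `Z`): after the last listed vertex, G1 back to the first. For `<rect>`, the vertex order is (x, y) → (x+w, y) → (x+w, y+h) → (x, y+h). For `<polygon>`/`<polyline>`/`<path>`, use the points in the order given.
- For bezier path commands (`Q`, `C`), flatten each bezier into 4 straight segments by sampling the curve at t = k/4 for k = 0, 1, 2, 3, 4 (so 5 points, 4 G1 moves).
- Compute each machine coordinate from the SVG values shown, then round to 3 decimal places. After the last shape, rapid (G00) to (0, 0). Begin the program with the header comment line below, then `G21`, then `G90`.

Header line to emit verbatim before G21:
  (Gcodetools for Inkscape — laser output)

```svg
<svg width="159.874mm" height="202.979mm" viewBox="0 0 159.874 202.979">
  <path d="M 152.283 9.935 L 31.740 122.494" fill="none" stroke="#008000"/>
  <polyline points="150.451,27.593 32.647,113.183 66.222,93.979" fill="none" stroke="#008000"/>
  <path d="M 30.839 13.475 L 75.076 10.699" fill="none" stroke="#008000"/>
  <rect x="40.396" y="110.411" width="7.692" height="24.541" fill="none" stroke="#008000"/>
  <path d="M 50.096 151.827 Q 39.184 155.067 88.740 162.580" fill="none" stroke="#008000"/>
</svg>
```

viewBox `0 0 159.874 202.979` with mm width/height → 1 unit = 1 mm. Flip: y_m = 202.979 − y_svg.

**Shape 1** — `<path>` line segment, stroke `#008000` → engrave (S336, F4470). Machine vertices: (152.283,193.044) → (31.740,80.485). Open path.

**Shape 2** — `<polyline>` open polyline, stroke `#008000` → engrave (S336, F4470). Machine vertices: (150.451,175.386) → (32.647,89.796) → (66.222,109.000). Open path.

**Shape 3** — `<path>` line segment, stroke `#008000` → engrave (S336, F4470). Machine vertices: (30.839,189.504) → (75.076,192.280). Open path.

**Shape 4** — `<rect>` rectangle, stroke `#008000` → engrave (S336, F4470). Machine vertices: (40.396,92.568) → (48.088,92.568) → (48.088,68.027) → (40.396,68.027) → (40.396,92.568). Closed: final G1 returns to the first vertex.

**Shape 5** — `<path>` quadratic bezier, stroke `#008000` → engrave (S336, F4470). Control points (SVG): P0=(50.096,151.827), P1=(39.184,155.067), P2=(88.740,162.580); sampled at t=k/4. Machine vertices: (50.096,51.152) → (48.419,49.265) → (54.301,46.844) → (67.741,43.888) → (88.740,40.399). Open path.

(Gcodetools for Inkscape — laser output)
G21
G90
G00 X152.283 Y193.044
M3 S336
G1 X31.740 Y80.485 F4470
M5
G00 X150.451 Y175.386
M3 S336
G1 X32.647 Y89.796 F4470
G1 X66.222 Y109.000
M5
G00 X30.839 Y189.504
M3 S336
G1 X75.076 Y192.280 F4470
M5
G00 X40.396 Y92.568
M3 S336
G1 X48.088 Y92.568 F4470
G1 X48.088 Y68.027
G1 X40.396 Y68.027
G1 X40.396 Y92.568
M5
G00 X50.096 Y51.152
M3 S336
G1 X48.419 Y49.265 F4470
G1 X54.301 Y46.844
G1 X67.741 Y43.888
G1 X88.740 Y40.399
M5
G00 X0.000 Y0.000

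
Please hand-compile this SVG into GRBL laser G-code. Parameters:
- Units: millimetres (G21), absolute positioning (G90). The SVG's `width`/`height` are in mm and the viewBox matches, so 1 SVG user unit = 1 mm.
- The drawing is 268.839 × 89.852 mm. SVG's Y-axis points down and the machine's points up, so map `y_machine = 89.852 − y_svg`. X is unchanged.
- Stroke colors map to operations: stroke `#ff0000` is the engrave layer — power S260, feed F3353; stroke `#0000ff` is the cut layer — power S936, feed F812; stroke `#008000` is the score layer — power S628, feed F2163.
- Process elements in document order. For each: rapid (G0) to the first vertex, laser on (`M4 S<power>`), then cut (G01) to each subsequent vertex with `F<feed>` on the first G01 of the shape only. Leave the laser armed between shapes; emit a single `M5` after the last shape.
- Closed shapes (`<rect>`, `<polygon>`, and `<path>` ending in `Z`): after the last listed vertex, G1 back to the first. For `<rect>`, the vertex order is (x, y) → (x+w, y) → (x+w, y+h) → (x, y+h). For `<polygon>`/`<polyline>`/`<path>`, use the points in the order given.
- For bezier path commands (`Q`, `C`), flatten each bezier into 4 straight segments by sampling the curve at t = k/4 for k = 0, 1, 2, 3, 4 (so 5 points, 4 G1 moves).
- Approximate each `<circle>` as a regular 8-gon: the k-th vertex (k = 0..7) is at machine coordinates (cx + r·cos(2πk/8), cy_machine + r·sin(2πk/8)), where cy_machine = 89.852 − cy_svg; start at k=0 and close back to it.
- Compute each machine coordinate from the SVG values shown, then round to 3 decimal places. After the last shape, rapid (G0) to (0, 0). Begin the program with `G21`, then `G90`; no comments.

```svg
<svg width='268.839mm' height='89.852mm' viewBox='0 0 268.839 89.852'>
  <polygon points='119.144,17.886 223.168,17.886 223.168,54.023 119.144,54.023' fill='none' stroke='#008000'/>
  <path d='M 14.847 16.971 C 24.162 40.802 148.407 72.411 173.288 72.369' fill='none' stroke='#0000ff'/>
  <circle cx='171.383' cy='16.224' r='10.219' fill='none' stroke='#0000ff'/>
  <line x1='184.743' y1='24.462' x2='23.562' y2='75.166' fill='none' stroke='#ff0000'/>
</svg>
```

1 u = 1 mm; y_m = 89.852 − y.

[1] `<polygon>` rectangle, #008000→score S628 F2163: (119.144,71.966) → (223.168,71.966) → (223.168,35.829) → (119.144,35.829) → (119.144,71.966) (closed)

[2] `<path>` cubic bezier, #0000ff→cut S936 F812: (14.847,72.881) → (40.034,54.165) → (88.230,36.230) → (139.345,22.770) → (173.288,17.483)

[3] `<circle>` circle, #0000ff→cut S936 F812: (181.602,73.628) → (178.609,80.854) → (171.383,83.847) → (164.157,80.854) → (161.164,73.628) → (164.157,66.402) → (171.383,63.409) → (178.609,66.402) → (181.602,73.628) (closed)

[4] `<line>` line segment, #ff0000→engrave S260 F3353: (184.743,65.390) → (23.562,14.686)

G21
G90
G0 X119.144 Y71.966
M4 S628
G01 X223.168 Y71.966 F2163
G01 X223.168 Y35.829
G01 X119.144 Y35.829
G01 X119.144 Y71.966
G0 X14.847 Y72.881
M4 S936
G01 X40.034 Y54.165 F812
G01 X88.230 Y36.230
G01 X139.345 Y22.770
G01 X173.288 Y17.483
G0 X181.602 Y73.628
M4 S936
G01 X178.609 Y80.854 F812
G01 X171.383 Y83.847
G01 X164.157 Y80.854
G01 X161.164 Y73.628
G01 X164.157 Y66.402
G01 X171.383 Y63.409
G01 X178.609 Y66.402
G01 X181.602 Y73.628
G0 X184.743 Y65.390
M4 S260
G01 X23.562 Y14.686 F3353
M5
G0 X0.000 Y0.000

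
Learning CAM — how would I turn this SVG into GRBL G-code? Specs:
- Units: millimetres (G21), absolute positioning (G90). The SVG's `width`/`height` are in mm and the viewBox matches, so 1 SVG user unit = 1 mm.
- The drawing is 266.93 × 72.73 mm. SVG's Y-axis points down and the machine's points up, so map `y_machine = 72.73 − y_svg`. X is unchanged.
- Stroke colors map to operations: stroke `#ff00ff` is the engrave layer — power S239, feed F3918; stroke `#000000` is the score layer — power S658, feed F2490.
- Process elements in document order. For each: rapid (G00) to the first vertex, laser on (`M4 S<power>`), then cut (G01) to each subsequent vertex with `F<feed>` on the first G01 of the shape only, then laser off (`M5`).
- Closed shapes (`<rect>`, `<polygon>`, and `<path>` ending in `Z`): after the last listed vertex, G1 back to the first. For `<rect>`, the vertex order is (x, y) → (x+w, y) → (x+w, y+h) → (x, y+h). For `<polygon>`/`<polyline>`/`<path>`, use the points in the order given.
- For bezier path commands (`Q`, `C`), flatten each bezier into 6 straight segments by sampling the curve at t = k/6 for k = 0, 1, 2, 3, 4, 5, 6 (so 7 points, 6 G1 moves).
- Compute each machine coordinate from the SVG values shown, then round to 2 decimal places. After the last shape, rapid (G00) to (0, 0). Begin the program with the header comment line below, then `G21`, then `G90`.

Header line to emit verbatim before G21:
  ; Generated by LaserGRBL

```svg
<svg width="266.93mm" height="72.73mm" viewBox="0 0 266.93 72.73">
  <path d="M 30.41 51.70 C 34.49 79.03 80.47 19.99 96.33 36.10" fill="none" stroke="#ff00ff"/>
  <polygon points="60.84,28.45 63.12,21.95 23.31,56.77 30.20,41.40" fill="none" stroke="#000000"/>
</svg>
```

; Generated by LaserGRBL
G21
G90
G00 X30.41 Y21.03
M4 S239
G01 X35.61 Y13.81 F3918
G01 X45.79 Y16.51
G01 X58.95 Y24.62
G01 X73.10 Y33.67
G01 X86.22 Y39.17
G01 X96.33 Y36.63
M5
G00 X60.84 Y44.28
M4 S658
G01 X63.12 Y50.78 F2490
G01 X23.31 Y15.96
G01 X30.20 Y31.33
G01 X60.84 Y44.28
M5
G00 X0.00 Y0.00

1 u = 1 mm; y_m = 72.73 − y.

[1] `<path>` cubic bezier, #ff00ff→engrave S239 F3918: (30.41,21.03) → (35.61,13.81) → (45.79,16.51) → (58.95,24.62) → (73.10,33.67) → (86.22,39.17) → (96.33,36.63)

[2] `<polygon>` closed polygon, #000000→score S658 F2490: (60.84,44.28) → (63.12,50.78) → (23.31,15.96) → (30.20,31.33) → (60.84,44.28) (closed)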